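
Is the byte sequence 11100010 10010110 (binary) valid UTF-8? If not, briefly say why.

Leading byte 0xE2 = 11100010 → 3-byte form, but only 2 bytes are present.

invalid (sequence truncated)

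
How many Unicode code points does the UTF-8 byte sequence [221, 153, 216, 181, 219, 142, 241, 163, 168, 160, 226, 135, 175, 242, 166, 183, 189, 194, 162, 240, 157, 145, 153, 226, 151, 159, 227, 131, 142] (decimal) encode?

Byte at offset 0: 0xDD = 11011101 → 2-byte char (#1). Advance 2.
Byte at offset 2: 0xD8 = 11011000 → 2-byte char (#2). Advance 2.
Byte at offset 4: 0xDB = 11011011 → 2-byte char (#3). Advance 2.
Byte at offset 6: 0xF1 = 11110001 → 4-byte char (#4). Advance 4.
Byte at offset 10: 0xE2 = 11100010 → 3-byte char (#5). Advance 3.
Byte at offset 13: 0xF2 = 11110010 → 4-byte char (#6). Advance 4.
Byte at offset 17: 0xC2 = 11000010 → 2-byte char (#7). Advance 2.
Byte at offset 19: 0xF0 = 11110000 → 4-byte char (#8). Advance 4.
Byte at offset 23: 0xE2 = 11100010 → 3-byte char (#9). Advance 3.
Byte at offset 26: 0xE3 = 11100011 → 3-byte char (#10). Advance 3.
Reached end at offset 29 after 10 code points.

10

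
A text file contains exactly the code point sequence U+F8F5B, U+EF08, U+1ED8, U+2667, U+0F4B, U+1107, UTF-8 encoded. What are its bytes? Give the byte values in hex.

U+F8F5B: 4-byte form → F3 B8 BD 9B.
U+EF08: 3-byte form → EE BC 88.
U+1ED8: 3-byte form → E1 BB 98.
U+2667: 3-byte form → E2 99 A7.
U+0F4B: 3-byte form → E0 BD 8B.
U+1107: 3-byte form → E1 84 87.
Concatenated (19 bytes): F3 B8 BD 9B EE BC 88 E1 BB 98 E2 99 A7 E0 BD 8B E1 84 87.

F3 B8 BD 9B EE BC 88 E1 BB 98 E2 99 A7 E0 BD 8B E1 84 87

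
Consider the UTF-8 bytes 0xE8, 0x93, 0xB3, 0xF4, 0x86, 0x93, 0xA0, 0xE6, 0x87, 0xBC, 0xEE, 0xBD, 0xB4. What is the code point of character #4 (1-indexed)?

Offset 0: leading byte 0xE8 = 11101000 → 3-byte char #1 = E8 93 B3.
Offset 3: leading byte 0xF4 = 11110100 → 4-byte char #2 = F4 86 93 A0.
Offset 7: leading byte 0xE6 = 11100110 → 3-byte char #3 = E6 87 BC.
Offset 10: leading byte 0xEE = 11101110 → 3-byte char #4 = EE BD B4.
Leading byte 0xEE = 11101110 matches 1110xxxx → 3-byte sequence.
Byte 1: 0xEE = 11101110, payload 1110 (4 bits).
Byte 2: 0xBD = 10111101 (10xxxxxx ✓), payload 111101.
Byte 3: 0xB4 = 10110100 (10xxxxxx ✓), payload 110100.
Concatenate: 1110111101110100 = 0xEF74 (16 bits → U+EF74).

U+EF74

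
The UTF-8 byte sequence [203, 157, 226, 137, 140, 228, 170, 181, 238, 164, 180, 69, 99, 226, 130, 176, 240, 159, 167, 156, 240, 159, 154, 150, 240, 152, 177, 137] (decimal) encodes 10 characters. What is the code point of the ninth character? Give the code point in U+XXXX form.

Offset 0: leading byte 0xCB = 11001011 → 2-byte char #1 = CB 9D.
Offset 2: leading byte 0xE2 = 11100010 → 3-byte char #2 = E2 89 8C.
Offset 5: leading byte 0xE4 = 11100100 → 3-byte char #3 = E4 AA B5.
Offset 8: leading byte 0xEE = 11101110 → 3-byte char #4 = EE A4 B4.
Offset 11: leading byte 0x45 = 01000101 → 1-byte char #5 = 45.
Offset 12: leading byte 0x63 = 01100011 → 1-byte char #6 = 63.
Offset 13: leading byte 0xE2 = 11100010 → 3-byte char #7 = E2 82 B0.
Offset 16: leading byte 0xF0 = 11110000 → 4-byte char #8 = F0 9F A7 9C.
Offset 20: leading byte 0xF0 = 11110000 → 4-byte char #9 = F0 9F 9A 96.
Leading byte 0xF0 = 11110000 matches 11110xxx → 4-byte sequence.
Byte 1: 0xF0 = 11110000, payload 000 (3 bits).
Byte 2: 0x9F = 10011111 (10xxxxxx ✓), payload 011111.
Byte 3: 0x9A = 10011010 (10xxxxxx ✓), payload 011010.
Byte 4: 0x96 = 10010110 (10xxxxxx ✓), payload 010110.
Concatenate: 000011111011010010110 = 0x1F696 (21 bits → U+1F696).

U+1F696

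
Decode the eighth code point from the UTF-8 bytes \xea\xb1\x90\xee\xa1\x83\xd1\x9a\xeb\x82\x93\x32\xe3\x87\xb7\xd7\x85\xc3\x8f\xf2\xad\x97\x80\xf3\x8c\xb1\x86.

U+00CF

Offset 0: leading byte 0xEA = 11101010 → 3-byte char #1 = EA B1 90.
Offset 3: leading byte 0xEE = 11101110 → 3-byte char #2 = EE A1 83.
Offset 6: leading byte 0xD1 = 11010001 → 2-byte char #3 = D1 9A.
Offset 8: leading byte 0xEB = 11101011 → 3-byte char #4 = EB 82 93.
Offset 11: leading byte 0x32 = 00110010 → 1-byte char #5 = 32.
Offset 12: leading byte 0xE3 = 11100011 → 3-byte char #6 = E3 87 B7.
Offset 15: leading byte 0xD7 = 11010111 → 2-byte char #7 = D7 85.
Offset 17: leading byte 0xC3 = 11000011 → 2-byte char #8 = C3 8F.
Leading byte 0xC3 = 11000011 matches 110xxxxx → 2-byte sequence.
Byte 1: 0xC3 = 11000011, payload 00011 (5 bits).
Byte 2: 0x8F = 10001111 (10xxxxxx ✓), payload 001111.
Concatenate: 00011001111 = 0xCF (11 bits → U+00CF).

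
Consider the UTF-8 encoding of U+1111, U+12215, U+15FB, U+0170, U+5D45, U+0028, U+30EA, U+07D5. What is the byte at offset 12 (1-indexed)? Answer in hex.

1-indexed offset 12 is 0-indexed offset 11.
U+1111 → 3-byte form E1 84 91 at offsets 0–2.
U+12215 → 4-byte form F0 92 88 95 at offsets 3–6.
U+15FB → 3-byte form E1 97 BB at offsets 7–9.
U+0170 → 2-byte form C5 B0 at offsets 10–11.
Offset 11 falls in char 4's range; it's byte 2 of C5 B0 = 0xB0.

0xB0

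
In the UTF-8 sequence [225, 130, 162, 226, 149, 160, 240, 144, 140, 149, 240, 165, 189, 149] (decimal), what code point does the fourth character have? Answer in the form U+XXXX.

Offset 0: leading byte 0xE1 = 11100001 → 3-byte char #1 = E1 82 A2.
Offset 3: leading byte 0xE2 = 11100010 → 3-byte char #2 = E2 95 A0.
Offset 6: leading byte 0xF0 = 11110000 → 4-byte char #3 = F0 90 8C 95.
Offset 10: leading byte 0xF0 = 11110000 → 4-byte char #4 = F0 A5 BD 95.
Leading byte 0xF0 = 11110000 matches 11110xxx → 4-byte sequence.
Byte 1: 0xF0 = 11110000, payload 000 (3 bits).
Byte 2: 0xA5 = 10100101 (10xxxxxx ✓), payload 100101.
Byte 3: 0xBD = 10111101 (10xxxxxx ✓), payload 111101.
Byte 4: 0x95 = 10010101 (10xxxxxx ✓), payload 010101.
Concatenate: 000100101111101010101 = 0x25F55 (21 bits → U+25F55).

U+25F55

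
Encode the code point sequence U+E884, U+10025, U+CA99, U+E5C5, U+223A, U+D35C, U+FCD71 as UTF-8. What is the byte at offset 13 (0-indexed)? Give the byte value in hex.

U+E884 → 3-byte form EE A2 84 at offsets 0–2.
U+10025 → 4-byte form F0 90 80 A5 at offsets 3–6.
U+CA99 → 3-byte form EC AA 99 at offsets 7–9.
U+E5C5 → 3-byte form EE 97 85 at offsets 10–12.
U+223A → 3-byte form E2 88 BA at offsets 13–15.
Offset 13 falls in char 5's range; it's byte 1 of E2 88 BA = 0xE2.

0xE2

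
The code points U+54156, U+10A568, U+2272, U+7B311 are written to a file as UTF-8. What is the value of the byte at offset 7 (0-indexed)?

U+54156 → 4-byte form F1 94 85 96 at offsets 0–3.
U+10A568 → 4-byte form F4 8A 95 A8 at offsets 4–7.
Offset 7 falls in char 2's range; it's byte 4 of F4 8A 95 A8 = 0xA8.

0xA8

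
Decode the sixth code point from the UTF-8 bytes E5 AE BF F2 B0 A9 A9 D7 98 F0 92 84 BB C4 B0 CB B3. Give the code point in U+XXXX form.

Offset 0: leading byte 0xE5 = 11100101 → 3-byte char #1 = E5 AE BF.
Offset 3: leading byte 0xF2 = 11110010 → 4-byte char #2 = F2 B0 A9 A9.
Offset 7: leading byte 0xD7 = 11010111 → 2-byte char #3 = D7 98.
Offset 9: leading byte 0xF0 = 11110000 → 4-byte char #4 = F0 92 84 BB.
Offset 13: leading byte 0xC4 = 11000100 → 2-byte char #5 = C4 B0.
Offset 15: leading byte 0xCB = 11001011 → 2-byte char #6 = CB B3.
Leading byte 0xCB = 11001011 matches 110xxxxx → 2-byte sequence.
Byte 1: 0xCB = 11001011, payload 01011 (5 bits).
Byte 2: 0xB3 = 10110011 (10xxxxxx ✓), payload 110011.
Concatenate: 01011110011 = 0x2F3 (11 bits → U+02F3).

U+02F3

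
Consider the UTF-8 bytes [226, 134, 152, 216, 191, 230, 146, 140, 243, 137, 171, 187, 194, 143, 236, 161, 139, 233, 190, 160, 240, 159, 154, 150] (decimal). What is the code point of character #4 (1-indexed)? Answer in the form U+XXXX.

U+C9AFB

Offset 0: leading byte 0xE2 = 11100010 → 3-byte char #1 = E2 86 98.
Offset 3: leading byte 0xD8 = 11011000 → 2-byte char #2 = D8 BF.
Offset 5: leading byte 0xE6 = 11100110 → 3-byte char #3 = E6 92 8C.
Offset 8: leading byte 0xF3 = 11110011 → 4-byte char #4 = F3 89 AB BB.
Leading byte 0xF3 = 11110011 matches 11110xxx → 4-byte sequence.
Byte 1: 0xF3 = 11110011, payload 011 (3 bits).
Byte 2: 0x89 = 10001001 (10xxxxxx ✓), payload 001001.
Byte 3: 0xAB = 10101011 (10xxxxxx ✓), payload 101011.
Byte 4: 0xBB = 10111011 (10xxxxxx ✓), payload 111011.
Concatenate: 011001001101011111011 = 0xC9AFB (21 bits → U+C9AFB).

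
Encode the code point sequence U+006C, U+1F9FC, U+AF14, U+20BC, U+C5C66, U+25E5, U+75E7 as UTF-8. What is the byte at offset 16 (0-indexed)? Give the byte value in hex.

U+006C → 1-byte form 6C at offsets 0–0.
U+1F9FC → 4-byte form F0 9F A7 BC at offsets 1–4.
U+AF14 → 3-byte form EA BC 94 at offsets 5–7.
U+20BC → 3-byte form E2 82 BC at offsets 8–10.
U+C5C66 → 4-byte form F3 85 B1 A6 at offsets 11–14.
U+25E5 → 3-byte form E2 97 A5 at offsets 15–17.
Offset 16 falls in char 6's range; it's byte 2 of E2 97 A5 = 0x97.

0x97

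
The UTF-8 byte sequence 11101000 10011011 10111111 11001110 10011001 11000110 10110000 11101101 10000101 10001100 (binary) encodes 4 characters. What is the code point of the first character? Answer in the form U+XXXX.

Offset 0: leading byte 0xE8 = 11101000 → 3-byte char #1 = E8 9B BF.
Leading byte 0xE8 = 11101000 matches 1110xxxx → 3-byte sequence.
Byte 1: 0xE8 = 11101000, payload 1000 (4 bits).
Byte 2: 0x9B = 10011011 (10xxxxxx ✓), payload 011011.
Byte 3: 0xBF = 10111111 (10xxxxxx ✓), payload 111111.
Concatenate: 1000011011111111 = 0x86FF (16 bits → U+86FF).

U+86FF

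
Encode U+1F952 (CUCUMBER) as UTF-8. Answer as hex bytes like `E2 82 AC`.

U+1F952 = 0x1F952 = 129362 decimal. In range U+10000–U+10FFFF → 4-byte form: 11110xxx 10xxxxxx 10xxxxxx 10xxxxxx.
Binary (21 bits): 000011111100101010010.
Split 3+6+6+6: 000 | 011111 | 100101 | 010010.
Byte 1: 11110000 = 0xF0.
Byte 2: 10011111 = 0x9F.
Byte 3: 10100101 = 0xA5.
Byte 4: 10010010 = 0x92.

F0 9F A5 92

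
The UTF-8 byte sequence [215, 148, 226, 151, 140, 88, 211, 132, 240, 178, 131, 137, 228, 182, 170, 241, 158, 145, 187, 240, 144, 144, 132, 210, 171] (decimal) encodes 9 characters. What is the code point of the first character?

Offset 0: leading byte 0xD7 = 11010111 → 2-byte char #1 = D7 94.
Leading byte 0xD7 = 11010111 matches 110xxxxx → 2-byte sequence.
Byte 1: 0xD7 = 11010111, payload 10111 (5 bits).
Byte 2: 0x94 = 10010100 (10xxxxxx ✓), payload 010100.
Concatenate: 10111010100 = 0x5D4 (11 bits → U+05D4).

U+05D4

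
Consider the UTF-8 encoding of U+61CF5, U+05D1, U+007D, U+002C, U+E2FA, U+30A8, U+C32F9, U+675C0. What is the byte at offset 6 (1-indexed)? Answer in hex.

1-indexed offset 6 is 0-indexed offset 5.
U+61CF5 → 4-byte form F1 A1 B3 B5 at offsets 0–3.
U+05D1 → 2-byte form D7 91 at offsets 4–5.
Offset 5 falls in char 2's range; it's byte 2 of D7 91 = 0x91.

0x91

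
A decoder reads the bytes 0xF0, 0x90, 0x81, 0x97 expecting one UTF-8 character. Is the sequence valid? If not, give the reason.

Leading byte 0xF0 = 11110000 → 4-byte form.
Continuation bytes 0x90=10010000, 0x81=10000001, 0x97=10010111 all match 10xxxxxx.
Decoded value 0x10057 is ≥ 0x10000 (shortest form) and not a surrogate.

valid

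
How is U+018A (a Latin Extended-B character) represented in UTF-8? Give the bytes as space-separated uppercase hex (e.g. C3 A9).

C6 8A

U+018A = 0x18A = 394 decimal. In range U+0080–U+07FF → 2-byte form: 110xxxxx 10xxxxxx.
Binary (11 bits): 00110001010.
Split 5+6: 00110 | 001010.
Byte 1: 11000110 = 0xC6.
Byte 2: 10001010 = 0x8A.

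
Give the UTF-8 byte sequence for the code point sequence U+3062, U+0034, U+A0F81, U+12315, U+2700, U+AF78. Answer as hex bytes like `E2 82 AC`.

E3 81 A2 34 F2 A0 BE 81 F0 92 8C 95 E2 9C 80 EA BD B8

U+3062: 3-byte form → E3 81 A2.
U+0034: 1-byte form → 34.
U+A0F81: 4-byte form → F2 A0 BE 81.
U+12315: 4-byte form → F0 92 8C 95.
U+2700: 3-byte form → E2 9C 80.
U+AF78: 3-byte form → EA BD B8.
Concatenated (18 bytes): E3 81 A2 34 F2 A0 BE 81 F0 92 8C 95 E2 9C 80 EA BD B8.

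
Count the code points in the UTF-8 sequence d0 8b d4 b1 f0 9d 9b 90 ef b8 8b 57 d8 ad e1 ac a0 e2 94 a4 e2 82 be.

9

Byte at offset 0: 0xD0 = 11010000 → 2-byte char (#1). Advance 2.
Byte at offset 2: 0xD4 = 11010100 → 2-byte char (#2). Advance 2.
Byte at offset 4: 0xF0 = 11110000 → 4-byte char (#3). Advance 4.
Byte at offset 8: 0xEF = 11101111 → 3-byte char (#4). Advance 3.
Byte at offset 11: 0x57 = 01010111 → 1-byte char (#5). Advance 1.
Byte at offset 12: 0xD8 = 11011000 → 2-byte char (#6). Advance 2.
Byte at offset 14: 0xE1 = 11100001 → 3-byte char (#7). Advance 3.
Byte at offset 17: 0xE2 = 11100010 → 3-byte char (#8). Advance 3.
Byte at offset 20: 0xE2 = 11100010 → 3-byte char (#9). Advance 3.
Reached end at offset 23 after 9 code points.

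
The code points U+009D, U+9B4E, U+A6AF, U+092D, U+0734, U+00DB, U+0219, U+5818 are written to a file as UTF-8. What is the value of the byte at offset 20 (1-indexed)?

0x98

1-indexed offset 20 is 0-indexed offset 19.
U+009D → 2-byte form C2 9D at offsets 0–1.
U+9B4E → 3-byte form E9 AD 8E at offsets 2–4.
U+A6AF → 3-byte form EA 9A AF at offsets 5–7.
U+092D → 3-byte form E0 A4 AD at offsets 8–10.
U+0734 → 2-byte form DC B4 at offsets 11–12.
U+00DB → 2-byte form C3 9B at offsets 13–14.
U+0219 → 2-byte form C8 99 at offsets 15–16.
U+5818 → 3-byte form E5 A0 98 at offsets 17–19.
Offset 19 falls in char 8's range; it's byte 3 of E5 A0 98 = 0x98.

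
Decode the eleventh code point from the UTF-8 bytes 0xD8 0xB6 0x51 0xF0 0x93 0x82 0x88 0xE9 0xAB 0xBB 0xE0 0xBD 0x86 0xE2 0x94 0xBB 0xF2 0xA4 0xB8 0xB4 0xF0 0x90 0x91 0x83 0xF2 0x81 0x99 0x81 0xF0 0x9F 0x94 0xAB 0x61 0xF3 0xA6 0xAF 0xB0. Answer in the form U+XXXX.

U+0061

Offset 0: leading byte 0xD8 = 11011000 → 2-byte char #1 = D8 B6.
Offset 2: leading byte 0x51 = 01010001 → 1-byte char #2 = 51.
Offset 3: leading byte 0xF0 = 11110000 → 4-byte char #3 = F0 93 82 88.
Offset 7: leading byte 0xE9 = 11101001 → 3-byte char #4 = E9 AB BB.
Offset 10: leading byte 0xE0 = 11100000 → 3-byte char #5 = E0 BD 86.
Offset 13: leading byte 0xE2 = 11100010 → 3-byte char #6 = E2 94 BB.
Offset 16: leading byte 0xF2 = 11110010 → 4-byte char #7 = F2 A4 B8 B4.
Offset 20: leading byte 0xF0 = 11110000 → 4-byte char #8 = F0 90 91 83.
Offset 24: leading byte 0xF2 = 11110010 → 4-byte char #9 = F2 81 99 81.
Offset 28: leading byte 0xF0 = 11110000 → 4-byte char #10 = F0 9F 94 AB.
Offset 32: leading byte 0x61 = 01100001 → 1-byte char #11 = 61.
Leading byte 0x61 = 01100001 matches 0xxxxxxx → 1-byte sequence.
Byte 1: 0x61 = 01100001, payload 1100001 (7 bits).
Concatenate: 1100001 = 0x61 (7 bits → U+0061).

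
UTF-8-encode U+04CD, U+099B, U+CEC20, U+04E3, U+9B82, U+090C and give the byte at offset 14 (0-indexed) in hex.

U+04CD → 2-byte form D3 8D at offsets 0–1.
U+099B → 3-byte form E0 A6 9B at offsets 2–4.
U+CEC20 → 4-byte form F3 8E B0 A0 at offsets 5–8.
U+04E3 → 2-byte form D3 A3 at offsets 9–10.
U+9B82 → 3-byte form E9 AE 82 at offsets 11–13.
U+090C → 3-byte form E0 A4 8C at offsets 14–16.
Offset 14 falls in char 6's range; it's byte 1 of E0 A4 8C = 0xE0.

0xE0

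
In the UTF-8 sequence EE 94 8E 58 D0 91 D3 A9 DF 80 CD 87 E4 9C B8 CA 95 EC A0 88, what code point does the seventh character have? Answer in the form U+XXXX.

Offset 0: leading byte 0xEE = 11101110 → 3-byte char #1 = EE 94 8E.
Offset 3: leading byte 0x58 = 01011000 → 1-byte char #2 = 58.
Offset 4: leading byte 0xD0 = 11010000 → 2-byte char #3 = D0 91.
Offset 6: leading byte 0xD3 = 11010011 → 2-byte char #4 = D3 A9.
Offset 8: leading byte 0xDF = 11011111 → 2-byte char #5 = DF 80.
Offset 10: leading byte 0xCD = 11001101 → 2-byte char #6 = CD 87.
Offset 12: leading byte 0xE4 = 11100100 → 3-byte char #7 = E4 9C B8.
Leading byte 0xE4 = 11100100 matches 1110xxxx → 3-byte sequence.
Byte 1: 0xE4 = 11100100, payload 0100 (4 bits).
Byte 2: 0x9C = 10011100 (10xxxxxx ✓), payload 011100.
Byte 3: 0xB8 = 10111000 (10xxxxxx ✓), payload 111000.
Concatenate: 0100011100111000 = 0x4738 (16 bits → U+4738).

U+4738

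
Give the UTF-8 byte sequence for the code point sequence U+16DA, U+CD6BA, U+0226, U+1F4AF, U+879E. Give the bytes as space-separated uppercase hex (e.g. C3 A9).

U+16DA: 3-byte form → E1 9B 9A.
U+CD6BA: 4-byte form → F3 8D 9A BA.
U+0226: 2-byte form → C8 A6.
U+1F4AF: 4-byte form → F0 9F 92 AF.
U+879E: 3-byte form → E8 9E 9E.
Concatenated (16 bytes): E1 9B 9A F3 8D 9A BA C8 A6 F0 9F 92 AF E8 9E 9E.

E1 9B 9A F3 8D 9A BA C8 A6 F0 9F 92 AF E8 9E 9E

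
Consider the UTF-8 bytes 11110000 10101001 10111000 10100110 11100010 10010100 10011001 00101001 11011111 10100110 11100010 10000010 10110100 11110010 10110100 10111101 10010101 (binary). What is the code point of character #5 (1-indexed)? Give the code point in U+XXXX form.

Offset 0: leading byte 0xF0 = 11110000 → 4-byte char #1 = F0 A9 B8 A6.
Offset 4: leading byte 0xE2 = 11100010 → 3-byte char #2 = E2 94 99.
Offset 7: leading byte 0x29 = 00101001 → 1-byte char #3 = 29.
Offset 8: leading byte 0xDF = 11011111 → 2-byte char #4 = DF A6.
Offset 10: leading byte 0xE2 = 11100010 → 3-byte char #5 = E2 82 B4.
Leading byte 0xE2 = 11100010 matches 1110xxxx → 3-byte sequence.
Byte 1: 0xE2 = 11100010, payload 0010 (4 bits).
Byte 2: 0x82 = 10000010 (10xxxxxx ✓), payload 000010.
Byte 3: 0xB4 = 10110100 (10xxxxxx ✓), payload 110100.
Concatenate: 0010000010110100 = 0x20B4 (16 bits → U+20B4).

U+20B4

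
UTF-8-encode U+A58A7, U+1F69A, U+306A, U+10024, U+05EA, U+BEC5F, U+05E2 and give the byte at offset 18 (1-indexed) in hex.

1-indexed offset 18 is 0-indexed offset 17.
U+A58A7 → 4-byte form F2 A5 A2 A7 at offsets 0–3.
U+1F69A → 4-byte form F0 9F 9A 9A at offsets 4–7.
U+306A → 3-byte form E3 81 AA at offsets 8–10.
U+10024 → 4-byte form F0 90 80 A4 at offsets 11–14.
U+05EA → 2-byte form D7 AA at offsets 15–16.
U+BEC5F → 4-byte form F2 BE B1 9F at offsets 17–20.
Offset 17 falls in char 6's range; it's byte 1 of F2 BE B1 9F = 0xF2.

0xF2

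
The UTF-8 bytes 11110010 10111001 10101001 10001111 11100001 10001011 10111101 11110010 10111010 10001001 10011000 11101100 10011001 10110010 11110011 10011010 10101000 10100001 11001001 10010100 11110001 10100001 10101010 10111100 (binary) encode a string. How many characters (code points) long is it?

Byte at offset 0: 0xF2 = 11110010 → 4-byte char (#1). Advance 4.
Byte at offset 4: 0xE1 = 11100001 → 3-byte char (#2). Advance 3.
Byte at offset 7: 0xF2 = 11110010 → 4-byte char (#3). Advance 4.
Byte at offset 11: 0xEC = 11101100 → 3-byte char (#4). Advance 3.
Byte at offset 14: 0xF3 = 11110011 → 4-byte char (#5). Advance 4.
Byte at offset 18: 0xC9 = 11001001 → 2-byte char (#6). Advance 2.
Byte at offset 20: 0xF1 = 11110001 → 4-byte char (#7). Advance 4.
Reached end at offset 24 after 7 code points.

7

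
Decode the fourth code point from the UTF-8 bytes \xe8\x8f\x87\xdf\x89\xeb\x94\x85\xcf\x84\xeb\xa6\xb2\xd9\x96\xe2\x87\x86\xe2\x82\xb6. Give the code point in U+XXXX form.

U+03C4

Offset 0: leading byte 0xE8 = 11101000 → 3-byte char #1 = E8 8F 87.
Offset 3: leading byte 0xDF = 11011111 → 2-byte char #2 = DF 89.
Offset 5: leading byte 0xEB = 11101011 → 3-byte char #3 = EB 94 85.
Offset 8: leading byte 0xCF = 11001111 → 2-byte char #4 = CF 84.
Leading byte 0xCF = 11001111 matches 110xxxxx → 2-byte sequence.
Byte 1: 0xCF = 11001111, payload 01111 (5 bits).
Byte 2: 0x84 = 10000100 (10xxxxxx ✓), payload 000100.
Concatenate: 01111000100 = 0x3C4 (11 bits → U+03C4).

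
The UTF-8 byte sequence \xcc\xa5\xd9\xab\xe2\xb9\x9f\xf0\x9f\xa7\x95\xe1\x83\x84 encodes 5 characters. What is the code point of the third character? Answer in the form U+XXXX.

U+2E5F

Offset 0: leading byte 0xCC = 11001100 → 2-byte char #1 = CC A5.
Offset 2: leading byte 0xD9 = 11011001 → 2-byte char #2 = D9 AB.
Offset 4: leading byte 0xE2 = 11100010 → 3-byte char #3 = E2 B9 9F.
Leading byte 0xE2 = 11100010 matches 1110xxxx → 3-byte sequence.
Byte 1: 0xE2 = 11100010, payload 0010 (4 bits).
Byte 2: 0xB9 = 10111001 (10xxxxxx ✓), payload 111001.
Byte 3: 0x9F = 10011111 (10xxxxxx ✓), payload 011111.
Concatenate: 0010111001011111 = 0x2E5F (16 bits → U+2E5F).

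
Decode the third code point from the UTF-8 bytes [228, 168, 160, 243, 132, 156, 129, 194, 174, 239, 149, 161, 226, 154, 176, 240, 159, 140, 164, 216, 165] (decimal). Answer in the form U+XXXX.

U+00AE

Offset 0: leading byte 0xE4 = 11100100 → 3-byte char #1 = E4 A8 A0.
Offset 3: leading byte 0xF3 = 11110011 → 4-byte char #2 = F3 84 9C 81.
Offset 7: leading byte 0xC2 = 11000010 → 2-byte char #3 = C2 AE.
Leading byte 0xC2 = 11000010 matches 110xxxxx → 2-byte sequence.
Byte 1: 0xC2 = 11000010, payload 00010 (5 bits).
Byte 2: 0xAE = 10101110 (10xxxxxx ✓), payload 101110.
Concatenate: 00010101110 = 0xAE (11 bits → U+00AE).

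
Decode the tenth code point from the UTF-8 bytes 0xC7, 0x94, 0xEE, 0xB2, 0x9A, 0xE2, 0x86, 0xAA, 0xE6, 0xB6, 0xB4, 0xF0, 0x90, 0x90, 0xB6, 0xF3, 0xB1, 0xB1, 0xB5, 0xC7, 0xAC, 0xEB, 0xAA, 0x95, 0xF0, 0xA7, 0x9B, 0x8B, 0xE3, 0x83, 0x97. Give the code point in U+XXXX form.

Offset 0: leading byte 0xC7 = 11000111 → 2-byte char #1 = C7 94.
Offset 2: leading byte 0xEE = 11101110 → 3-byte char #2 = EE B2 9A.
Offset 5: leading byte 0xE2 = 11100010 → 3-byte char #3 = E2 86 AA.
Offset 8: leading byte 0xE6 = 11100110 → 3-byte char #4 = E6 B6 B4.
Offset 11: leading byte 0xF0 = 11110000 → 4-byte char #5 = F0 90 90 B6.
Offset 15: leading byte 0xF3 = 11110011 → 4-byte char #6 = F3 B1 B1 B5.
Offset 19: leading byte 0xC7 = 11000111 → 2-byte char #7 = C7 AC.
Offset 21: leading byte 0xEB = 11101011 → 3-byte char #8 = EB AA 95.
Offset 24: leading byte 0xF0 = 11110000 → 4-byte char #9 = F0 A7 9B 8B.
Offset 28: leading byte 0xE3 = 11100011 → 3-byte char #10 = E3 83 97.
Leading byte 0xE3 = 11100011 matches 1110xxxx → 3-byte sequence.
Byte 1: 0xE3 = 11100011, payload 0011 (4 bits).
Byte 2: 0x83 = 10000011 (10xxxxxx ✓), payload 000011.
Byte 3: 0x97 = 10010111 (10xxxxxx ✓), payload 010111.
Concatenate: 0011000011010111 = 0x30D7 (16 bits → U+30D7).

U+30D7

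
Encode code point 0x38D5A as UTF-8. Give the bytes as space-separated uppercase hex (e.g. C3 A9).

F0 B8 B5 9A

U+38D5A = 0x38D5A = 232794 decimal. In range U+10000–U+10FFFF → 4-byte form: 11110xxx 10xxxxxx 10xxxxxx 10xxxxxx.
Binary (21 bits): 000111000110101011010.
Split 3+6+6+6: 000 | 111000 | 110101 | 011010.
Byte 1: 11110000 = 0xF0.
Byte 2: 10111000 = 0xB8.
Byte 3: 10110101 = 0xB5.
Byte 4: 10011010 = 0x9A.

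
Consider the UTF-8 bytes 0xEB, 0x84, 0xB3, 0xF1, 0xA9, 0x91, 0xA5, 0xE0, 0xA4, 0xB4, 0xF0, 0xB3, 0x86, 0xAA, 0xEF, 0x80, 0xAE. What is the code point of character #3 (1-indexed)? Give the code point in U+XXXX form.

Offset 0: leading byte 0xEB = 11101011 → 3-byte char #1 = EB 84 B3.
Offset 3: leading byte 0xF1 = 11110001 → 4-byte char #2 = F1 A9 91 A5.
Offset 7: leading byte 0xE0 = 11100000 → 3-byte char #3 = E0 A4 B4.
Leading byte 0xE0 = 11100000 matches 1110xxxx → 3-byte sequence.
Byte 1: 0xE0 = 11100000, payload 0000 (4 bits).
Byte 2: 0xA4 = 10100100 (10xxxxxx ✓), payload 100100.
Byte 3: 0xB4 = 10110100 (10xxxxxx ✓), payload 110100.
Concatenate: 0000100100110100 = 0x934 (16 bits → U+0934).

U+0934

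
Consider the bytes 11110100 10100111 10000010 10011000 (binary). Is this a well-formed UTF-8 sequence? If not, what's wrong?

Leading byte 0xF4 = 11110100 → 4-byte form.
Payload = 0x127098, which exceeds U+10FFFF, the maximum Unicode code point. (Leading bytes F5–FF, or F4 followed by ≥ 0x90, are invalid.)

invalid (encodes a value above U+10FFFF)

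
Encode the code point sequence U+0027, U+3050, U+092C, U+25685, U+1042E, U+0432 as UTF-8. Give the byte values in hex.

27 E3 81 90 E0 A4 AC F0 A5 9A 85 F0 90 90 AE D0 B2

U+0027: 1-byte form → 27.
U+3050: 3-byte form → E3 81 90.
U+092C: 3-byte form → E0 A4 AC.
U+25685: 4-byte form → F0 A5 9A 85.
U+1042E: 4-byte form → F0 90 90 AE.
U+0432: 2-byte form → D0 B2.
Concatenated (17 bytes): 27 E3 81 90 E0 A4 AC F0 A5 9A 85 F0 90 90 AE D0 B2.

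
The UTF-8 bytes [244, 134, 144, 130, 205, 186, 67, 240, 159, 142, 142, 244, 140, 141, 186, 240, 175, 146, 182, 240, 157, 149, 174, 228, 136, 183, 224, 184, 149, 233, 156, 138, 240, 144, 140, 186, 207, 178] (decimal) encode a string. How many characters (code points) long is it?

Byte at offset 0: 0xF4 = 11110100 → 4-byte char (#1). Advance 4.
Byte at offset 4: 0xCD = 11001101 → 2-byte char (#2). Advance 2.
Byte at offset 6: 0x43 = 01000011 → 1-byte char (#3). Advance 1.
Byte at offset 7: 0xF0 = 11110000 → 4-byte char (#4). Advance 4.
Byte at offset 11: 0xF4 = 11110100 → 4-byte char (#5). Advance 4.
Byte at offset 15: 0xF0 = 11110000 → 4-byte char (#6). Advance 4.
Byte at offset 19: 0xF0 = 11110000 → 4-byte char (#7). Advance 4.
Byte at offset 23: 0xE4 = 11100100 → 3-byte char (#8). Advance 3.
Byte at offset 26: 0xE0 = 11100000 → 3-byte char (#9). Advance 3.
Byte at offset 29: 0xE9 = 11101001 → 3-byte char (#10). Advance 3.
Byte at offset 32: 0xF0 = 11110000 → 4-byte char (#11). Advance 4.
Byte at offset 36: 0xCF = 11001111 → 2-byte char (#12). Advance 2.
Reached end at offset 38 after 12 code points.

12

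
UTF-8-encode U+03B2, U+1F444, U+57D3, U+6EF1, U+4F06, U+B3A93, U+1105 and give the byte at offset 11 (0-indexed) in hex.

U+03B2 → 2-byte form CE B2 at offsets 0–1.
U+1F444 → 4-byte form F0 9F 91 84 at offsets 2–5.
U+57D3 → 3-byte form E5 9F 93 at offsets 6–8.
U+6EF1 → 3-byte form E6 BB B1 at offsets 9–11.
Offset 11 falls in char 4's range; it's byte 3 of E6 BB B1 = 0xB1.

0xB1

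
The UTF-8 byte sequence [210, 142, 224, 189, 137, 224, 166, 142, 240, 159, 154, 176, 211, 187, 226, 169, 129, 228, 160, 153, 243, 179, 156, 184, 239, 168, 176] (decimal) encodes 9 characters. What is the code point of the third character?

U+098E

Offset 0: leading byte 0xD2 = 11010010 → 2-byte char #1 = D2 8E.
Offset 2: leading byte 0xE0 = 11100000 → 3-byte char #2 = E0 BD 89.
Offset 5: leading byte 0xE0 = 11100000 → 3-byte char #3 = E0 A6 8E.
Leading byte 0xE0 = 11100000 matches 1110xxxx → 3-byte sequence.
Byte 1: 0xE0 = 11100000, payload 0000 (4 bits).
Byte 2: 0xA6 = 10100110 (10xxxxxx ✓), payload 100110.
Byte 3: 0x8E = 10001110 (10xxxxxx ✓), payload 001110.
Concatenate: 0000100110001110 = 0x98E (16 bits → U+098E).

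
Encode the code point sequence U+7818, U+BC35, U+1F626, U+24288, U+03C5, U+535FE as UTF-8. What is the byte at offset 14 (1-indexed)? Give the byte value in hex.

1-indexed offset 14 is 0-indexed offset 13.
U+7818 → 3-byte form E7 A0 98 at offsets 0–2.
U+BC35 → 3-byte form EB B0 B5 at offsets 3–5.
U+1F626 → 4-byte form F0 9F 98 A6 at offsets 6–9.
U+24288 → 4-byte form F0 A4 8A 88 at offsets 10–13.
Offset 13 falls in char 4's range; it's byte 4 of F0 A4 8A 88 = 0x88.

0x88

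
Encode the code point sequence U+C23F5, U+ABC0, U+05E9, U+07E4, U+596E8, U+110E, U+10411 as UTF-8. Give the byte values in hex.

U+C23F5: 4-byte form → F3 82 8F B5.
U+ABC0: 3-byte form → EA AF 80.
U+05E9: 2-byte form → D7 A9.
U+07E4: 2-byte form → DF A4.
U+596E8: 4-byte form → F1 99 9B A8.
U+110E: 3-byte form → E1 84 8E.
U+10411: 4-byte form → F0 90 90 91.
Concatenated (22 bytes): F3 82 8F B5 EA AF 80 D7 A9 DF A4 F1 99 9B A8 E1 84 8E F0 90 90 91.

F3 82 8F B5 EA AF 80 D7 A9 DF A4 F1 99 9B A8 E1 84 8E F0 90 90 91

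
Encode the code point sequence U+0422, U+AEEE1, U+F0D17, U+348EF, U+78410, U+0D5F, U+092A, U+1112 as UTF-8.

D0 A2 F2 AE BB A1 F3 B0 B4 97 F0 B4 A3 AF F1 B8 90 90 E0 B5 9F E0 A4 AA E1 84 92

U+0422: 2-byte form → D0 A2.
U+AEEE1: 4-byte form → F2 AE BB A1.
U+F0D17: 4-byte form → F3 B0 B4 97.
U+348EF: 4-byte form → F0 B4 A3 AF.
U+78410: 4-byte form → F1 B8 90 90.
U+0D5F: 3-byte form → E0 B5 9F.
U+092A: 3-byte form → E0 A4 AA.
U+1112: 3-byte form → E1 84 92.
Concatenated (27 bytes): D0 A2 F2 AE BB A1 F3 B0 B4 97 F0 B4 A3 AF F1 B8 90 90 E0 B5 9F E0 A4 AA E1 84 92.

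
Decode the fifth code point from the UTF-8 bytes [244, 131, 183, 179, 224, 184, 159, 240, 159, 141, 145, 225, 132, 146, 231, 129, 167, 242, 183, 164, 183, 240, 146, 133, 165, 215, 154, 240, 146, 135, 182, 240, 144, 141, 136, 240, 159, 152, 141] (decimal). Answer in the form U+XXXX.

Offset 0: leading byte 0xF4 = 11110100 → 4-byte char #1 = F4 83 B7 B3.
Offset 4: leading byte 0xE0 = 11100000 → 3-byte char #2 = E0 B8 9F.
Offset 7: leading byte 0xF0 = 11110000 → 4-byte char #3 = F0 9F 8D 91.
Offset 11: leading byte 0xE1 = 11100001 → 3-byte char #4 = E1 84 92.
Offset 14: leading byte 0xE7 = 11100111 → 3-byte char #5 = E7 81 A7.
Leading byte 0xE7 = 11100111 matches 1110xxxx → 3-byte sequence.
Byte 1: 0xE7 = 11100111, payload 0111 (4 bits).
Byte 2: 0x81 = 10000001 (10xxxxxx ✓), payload 000001.
Byte 3: 0xA7 = 10100111 (10xxxxxx ✓), payload 100111.
Concatenate: 0111000001100111 = 0x7067 (16 bits → U+7067).

U+7067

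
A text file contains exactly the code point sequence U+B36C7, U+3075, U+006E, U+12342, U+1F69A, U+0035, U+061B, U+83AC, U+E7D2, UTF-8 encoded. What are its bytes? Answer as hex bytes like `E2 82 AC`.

F2 B3 9B 87 E3 81 B5 6E F0 92 8D 82 F0 9F 9A 9A 35 D8 9B E8 8E AC EE 9F 92

U+B36C7: 4-byte form → F2 B3 9B 87.
U+3075: 3-byte form → E3 81 B5.
U+006E: 1-byte form → 6E.
U+12342: 4-byte form → F0 92 8D 82.
U+1F69A: 4-byte form → F0 9F 9A 9A.
U+0035: 1-byte form → 35.
U+061B: 2-byte form → D8 9B.
U+83AC: 3-byte form → E8 8E AC.
U+E7D2: 3-byte form → EE 9F 92.
Concatenated (25 bytes): F2 B3 9B 87 E3 81 B5 6E F0 92 8D 82 F0 9F 9A 9A 35 D8 9B E8 8E AC EE 9F 92.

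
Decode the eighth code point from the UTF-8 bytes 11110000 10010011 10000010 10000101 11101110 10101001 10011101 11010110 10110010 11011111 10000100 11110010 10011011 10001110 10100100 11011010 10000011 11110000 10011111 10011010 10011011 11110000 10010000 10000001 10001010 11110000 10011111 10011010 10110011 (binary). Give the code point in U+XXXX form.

U+1004A

Offset 0: leading byte 0xF0 = 11110000 → 4-byte char #1 = F0 93 82 85.
Offset 4: leading byte 0xEE = 11101110 → 3-byte char #2 = EE A9 9D.
Offset 7: leading byte 0xD6 = 11010110 → 2-byte char #3 = D6 B2.
Offset 9: leading byte 0xDF = 11011111 → 2-byte char #4 = DF 84.
Offset 11: leading byte 0xF2 = 11110010 → 4-byte char #5 = F2 9B 8E A4.
Offset 15: leading byte 0xDA = 11011010 → 2-byte char #6 = DA 83.
Offset 17: leading byte 0xF0 = 11110000 → 4-byte char #7 = F0 9F 9A 9B.
Offset 21: leading byte 0xF0 = 11110000 → 4-byte char #8 = F0 90 81 8A.
Leading byte 0xF0 = 11110000 matches 11110xxx → 4-byte sequence.
Byte 1: 0xF0 = 11110000, payload 000 (3 bits).
Byte 2: 0x90 = 10010000 (10xxxxxx ✓), payload 010000.
Byte 3: 0x81 = 10000001 (10xxxxxx ✓), payload 000001.
Byte 4: 0x8A = 10001010 (10xxxxxx ✓), payload 001010.
Concatenate: 000010000000001001010 = 0x1004A (21 bits → U+1004A).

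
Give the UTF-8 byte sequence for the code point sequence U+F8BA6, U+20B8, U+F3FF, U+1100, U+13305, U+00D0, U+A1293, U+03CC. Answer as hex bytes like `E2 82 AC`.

U+F8BA6: 4-byte form → F3 B8 AE A6.
U+20B8: 3-byte form → E2 82 B8.
U+F3FF: 3-byte form → EF 8F BF.
U+1100: 3-byte form → E1 84 80.
U+13305: 4-byte form → F0 93 8C 85.
U+00D0: 2-byte form → C3 90.
U+A1293: 4-byte form → F2 A1 8A 93.
U+03CC: 2-byte form → CF 8C.
Concatenated (25 bytes): F3 B8 AE A6 E2 82 B8 EF 8F BF E1 84 80 F0 93 8C 85 C3 90 F2 A1 8A 93 CF 8C.

F3 B8 AE A6 E2 82 B8 EF 8F BF E1 84 80 F0 93 8C 85 C3 90 F2 A1 8A 93 CF 8C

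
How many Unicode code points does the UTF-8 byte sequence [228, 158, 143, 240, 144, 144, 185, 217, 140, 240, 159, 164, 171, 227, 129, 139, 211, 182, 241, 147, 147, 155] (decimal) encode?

Byte at offset 0: 0xE4 = 11100100 → 3-byte char (#1). Advance 3.
Byte at offset 3: 0xF0 = 11110000 → 4-byte char (#2). Advance 4.
Byte at offset 7: 0xD9 = 11011001 → 2-byte char (#3). Advance 2.
Byte at offset 9: 0xF0 = 11110000 → 4-byte char (#4). Advance 4.
Byte at offset 13: 0xE3 = 11100011 → 3-byte char (#5). Advance 3.
Byte at offset 16: 0xD3 = 11010011 → 2-byte char (#6). Advance 2.
Byte at offset 18: 0xF1 = 11110001 → 4-byte char (#7). Advance 4.
Reached end at offset 22 after 7 code points.

7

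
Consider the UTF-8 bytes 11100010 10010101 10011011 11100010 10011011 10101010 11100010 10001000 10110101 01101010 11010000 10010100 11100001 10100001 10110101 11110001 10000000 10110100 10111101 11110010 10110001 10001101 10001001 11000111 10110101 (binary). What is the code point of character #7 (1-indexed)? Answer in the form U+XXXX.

Offset 0: leading byte 0xE2 = 11100010 → 3-byte char #1 = E2 95 9B.
Offset 3: leading byte 0xE2 = 11100010 → 3-byte char #2 = E2 9B AA.
Offset 6: leading byte 0xE2 = 11100010 → 3-byte char #3 = E2 88 B5.
Offset 9: leading byte 0x6A = 01101010 → 1-byte char #4 = 6A.
Offset 10: leading byte 0xD0 = 11010000 → 2-byte char #5 = D0 94.
Offset 12: leading byte 0xE1 = 11100001 → 3-byte char #6 = E1 A1 B5.
Offset 15: leading byte 0xF1 = 11110001 → 4-byte char #7 = F1 80 B4 BD.
Leading byte 0xF1 = 11110001 matches 11110xxx → 4-byte sequence.
Byte 1: 0xF1 = 11110001, payload 001 (3 bits).
Byte 2: 0x80 = 10000000 (10xxxxxx ✓), payload 000000.
Byte 3: 0xB4 = 10110100 (10xxxxxx ✓), payload 110100.
Byte 4: 0xBD = 10111101 (10xxxxxx ✓), payload 111101.
Concatenate: 001000000110100111101 = 0x40D3D (21 bits → U+40D3D).

U+40D3D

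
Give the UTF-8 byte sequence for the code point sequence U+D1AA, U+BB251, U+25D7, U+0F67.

U+D1AA: 3-byte form → ED 86 AA.
U+BB251: 4-byte form → F2 BB 89 91.
U+25D7: 3-byte form → E2 97 97.
U+0F67: 3-byte form → E0 BD A7.
Concatenated (13 bytes): ED 86 AA F2 BB 89 91 E2 97 97 E0 BD A7.

ED 86 AA F2 BB 89 91 E2 97 97 E0 BD A7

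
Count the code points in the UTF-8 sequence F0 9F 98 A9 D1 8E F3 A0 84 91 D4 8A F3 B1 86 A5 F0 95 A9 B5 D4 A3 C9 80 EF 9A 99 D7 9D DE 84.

11

Byte at offset 0: 0xF0 = 11110000 → 4-byte char (#1). Advance 4.
Byte at offset 4: 0xD1 = 11010001 → 2-byte char (#2). Advance 2.
Byte at offset 6: 0xF3 = 11110011 → 4-byte char (#3). Advance 4.
Byte at offset 10: 0xD4 = 11010100 → 2-byte char (#4). Advance 2.
Byte at offset 12: 0xF3 = 11110011 → 4-byte char (#5). Advance 4.
Byte at offset 16: 0xF0 = 11110000 → 4-byte char (#6). Advance 4.
Byte at offset 20: 0xD4 = 11010100 → 2-byte char (#7). Advance 2.
Byte at offset 22: 0xC9 = 11001001 → 2-byte char (#8). Advance 2.
Byte at offset 24: 0xEF = 11101111 → 3-byte char (#9). Advance 3.
Byte at offset 27: 0xD7 = 11010111 → 2-byte char (#10). Advance 2.
Byte at offset 29: 0xDE = 11011110 → 2-byte char (#11). Advance 2.
Reached end at offset 31 after 11 code points.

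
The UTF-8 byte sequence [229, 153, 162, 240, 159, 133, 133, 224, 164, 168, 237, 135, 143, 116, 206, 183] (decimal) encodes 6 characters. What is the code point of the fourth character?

U+D1CF

Offset 0: leading byte 0xE5 = 11100101 → 3-byte char #1 = E5 99 A2.
Offset 3: leading byte 0xF0 = 11110000 → 4-byte char #2 = F0 9F 85 85.
Offset 7: leading byte 0xE0 = 11100000 → 3-byte char #3 = E0 A4 A8.
Offset 10: leading byte 0xED = 11101101 → 3-byte char #4 = ED 87 8F.
Leading byte 0xED = 11101101 matches 1110xxxx → 3-byte sequence.
Byte 1: 0xED = 11101101, payload 1101 (4 bits).
Byte 2: 0x87 = 10000111 (10xxxxxx ✓), payload 000111.
Byte 3: 0x8F = 10001111 (10xxxxxx ✓), payload 001111.
Concatenate: 1101000111001111 = 0xD1CF (16 bits → U+D1CF).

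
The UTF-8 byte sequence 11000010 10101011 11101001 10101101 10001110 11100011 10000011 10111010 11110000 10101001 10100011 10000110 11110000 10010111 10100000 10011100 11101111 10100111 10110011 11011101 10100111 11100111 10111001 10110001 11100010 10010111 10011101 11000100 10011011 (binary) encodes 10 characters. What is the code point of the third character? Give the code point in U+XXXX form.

U+30FA

Offset 0: leading byte 0xC2 = 11000010 → 2-byte char #1 = C2 AB.
Offset 2: leading byte 0xE9 = 11101001 → 3-byte char #2 = E9 AD 8E.
Offset 5: leading byte 0xE3 = 11100011 → 3-byte char #3 = E3 83 BA.
Leading byte 0xE3 = 11100011 matches 1110xxxx → 3-byte sequence.
Byte 1: 0xE3 = 11100011, payload 0011 (4 bits).
Byte 2: 0x83 = 10000011 (10xxxxxx ✓), payload 000011.
Byte 3: 0xBA = 10111010 (10xxxxxx ✓), payload 111010.
Concatenate: 0011000011111010 = 0x30FA (16 bits → U+30FA).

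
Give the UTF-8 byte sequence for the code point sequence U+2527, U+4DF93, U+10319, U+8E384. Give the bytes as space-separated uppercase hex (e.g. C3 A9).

E2 94 A7 F1 8D BE 93 F0 90 8C 99 F2 8E 8E 84

U+2527: 3-byte form → E2 94 A7.
U+4DF93: 4-byte form → F1 8D BE 93.
U+10319: 4-byte form → F0 90 8C 99.
U+8E384: 4-byte form → F2 8E 8E 84.
Concatenated (15 bytes): E2 94 A7 F1 8D BE 93 F0 90 8C 99 F2 8E 8E 84.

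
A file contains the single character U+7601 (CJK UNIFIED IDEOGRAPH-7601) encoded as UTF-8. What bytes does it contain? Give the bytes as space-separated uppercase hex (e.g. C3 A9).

E7 98 81

U+7601 = 0x7601 = 30209 decimal. In range U+0800–U+FFFF → 3-byte form: 1110xxxx 10xxxxxx 10xxxxxx.
Binary (16 bits): 0111011000000001.
Split 4+6+6: 0111 | 011000 | 000001.
Byte 1: 11100111 = 0xE7.
Byte 2: 10011000 = 0x98.
Byte 3: 10000001 = 0x81.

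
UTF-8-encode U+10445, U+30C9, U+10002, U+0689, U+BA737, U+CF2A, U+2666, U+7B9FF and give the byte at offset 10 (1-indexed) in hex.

0x80

1-indexed offset 10 is 0-indexed offset 9.
U+10445 → 4-byte form F0 90 91 85 at offsets 0–3.
U+30C9 → 3-byte form E3 83 89 at offsets 4–6.
U+10002 → 4-byte form F0 90 80 82 at offsets 7–10.
Offset 9 falls in char 3's range; it's byte 3 of F0 90 80 82 = 0x80.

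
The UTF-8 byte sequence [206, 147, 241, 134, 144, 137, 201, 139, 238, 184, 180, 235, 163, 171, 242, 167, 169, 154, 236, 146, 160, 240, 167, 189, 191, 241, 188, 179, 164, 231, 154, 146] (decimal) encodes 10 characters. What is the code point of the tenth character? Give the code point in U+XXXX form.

U+7692

Offset 0: leading byte 0xCE = 11001110 → 2-byte char #1 = CE 93.
Offset 2: leading byte 0xF1 = 11110001 → 4-byte char #2 = F1 86 90 89.
Offset 6: leading byte 0xC9 = 11001001 → 2-byte char #3 = C9 8B.
Offset 8: leading byte 0xEE = 11101110 → 3-byte char #4 = EE B8 B4.
Offset 11: leading byte 0xEB = 11101011 → 3-byte char #5 = EB A3 AB.
Offset 14: leading byte 0xF2 = 11110010 → 4-byte char #6 = F2 A7 A9 9A.
Offset 18: leading byte 0xEC = 11101100 → 3-byte char #7 = EC 92 A0.
Offset 21: leading byte 0xF0 = 11110000 → 4-byte char #8 = F0 A7 BD BF.
Offset 25: leading byte 0xF1 = 11110001 → 4-byte char #9 = F1 BC B3 A4.
Offset 29: leading byte 0xE7 = 11100111 → 3-byte char #10 = E7 9A 92.
Leading byte 0xE7 = 11100111 matches 1110xxxx → 3-byte sequence.
Byte 1: 0xE7 = 11100111, payload 0111 (4 bits).
Byte 2: 0x9A = 10011010 (10xxxxxx ✓), payload 011010.
Byte 3: 0x92 = 10010010 (10xxxxxx ✓), payload 010010.
Concatenate: 0111011010010010 = 0x7692 (16 bits → U+7692).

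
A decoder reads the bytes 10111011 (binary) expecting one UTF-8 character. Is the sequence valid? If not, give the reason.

Byte 0xBB = 10111011 has the form 10xxxxxx — a continuation byte — but there is no preceding leading byte.

invalid (continuation byte with no leading byte)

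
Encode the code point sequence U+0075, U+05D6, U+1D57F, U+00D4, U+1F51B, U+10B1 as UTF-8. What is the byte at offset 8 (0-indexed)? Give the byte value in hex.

0x94

U+0075 → 1-byte form 75 at offsets 0–0.
U+05D6 → 2-byte form D7 96 at offsets 1–2.
U+1D57F → 4-byte form F0 9D 95 BF at offsets 3–6.
U+00D4 → 2-byte form C3 94 at offsets 7–8.
Offset 8 falls in char 4's range; it's byte 2 of C3 94 = 0x94.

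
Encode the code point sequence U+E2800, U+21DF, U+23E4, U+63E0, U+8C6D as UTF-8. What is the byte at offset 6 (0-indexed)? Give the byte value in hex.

0x9F

U+E2800 → 4-byte form F3 A2 A0 80 at offsets 0–3.
U+21DF → 3-byte form E2 87 9F at offsets 4–6.
Offset 6 falls in char 2's range; it's byte 3 of E2 87 9F = 0x9F.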